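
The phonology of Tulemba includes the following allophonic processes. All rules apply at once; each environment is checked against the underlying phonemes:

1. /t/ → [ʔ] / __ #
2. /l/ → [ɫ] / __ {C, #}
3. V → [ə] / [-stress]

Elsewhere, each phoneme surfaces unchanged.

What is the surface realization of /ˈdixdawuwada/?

[ˈdixdəwəwədə]

/d/ — not in any rule's target class → [d].
/i/ (between /d/ and /x/) fails the environment for rule 3, so it stays [i].
/x/ (between /i/ and /d/) is unaffected → [x].
/d/ stays [d].
/a/ (between /d/ and /w/) occurs in an unstressed syllable → [ə] by rule 3.
/w/ (between /a/ and /u/): no rule targets it → [w].
/u/ — between /w/ and /w/, in an unstressed syllable — surfaces as [ə] (rule 3).
/w/ — not in any rule's target class → [w].
/a/ (between /w/ and /d/): in an unstressed syllable, so rule 3 applies → [ə].
/d/ — not in any rule's target class → [d].
/a/ (word-final) occurs in an unstressed syllable → [ə] by rule 3.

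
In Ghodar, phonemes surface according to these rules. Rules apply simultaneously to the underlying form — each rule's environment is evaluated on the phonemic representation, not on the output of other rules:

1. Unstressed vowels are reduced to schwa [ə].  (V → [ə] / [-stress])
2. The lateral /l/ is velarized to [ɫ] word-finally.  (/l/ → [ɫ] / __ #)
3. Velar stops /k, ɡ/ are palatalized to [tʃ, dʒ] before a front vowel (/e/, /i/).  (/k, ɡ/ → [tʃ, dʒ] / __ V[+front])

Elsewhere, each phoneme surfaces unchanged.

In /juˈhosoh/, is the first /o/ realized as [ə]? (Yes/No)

/o/ (between /h/ and /s/) is in the target of rule 1 but the environment (in an unstressed syllable) is not met → [o].
The actual realization is [o], not [ə].

No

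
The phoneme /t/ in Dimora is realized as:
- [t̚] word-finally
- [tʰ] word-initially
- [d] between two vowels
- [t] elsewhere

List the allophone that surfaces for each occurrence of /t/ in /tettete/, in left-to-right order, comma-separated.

Occurrence 1 (position 1): word-initially → [tʰ].
Occurrence 2 (position 3): no conditioning environment matches → elsewhere allophone [t].
Occurrence 3 (position 4): no conditioning environment matches → elsewhere allophone [t].
Occurrence 4 (position 6): between two vowels → [d].

[tʰ], [t], [t], [d]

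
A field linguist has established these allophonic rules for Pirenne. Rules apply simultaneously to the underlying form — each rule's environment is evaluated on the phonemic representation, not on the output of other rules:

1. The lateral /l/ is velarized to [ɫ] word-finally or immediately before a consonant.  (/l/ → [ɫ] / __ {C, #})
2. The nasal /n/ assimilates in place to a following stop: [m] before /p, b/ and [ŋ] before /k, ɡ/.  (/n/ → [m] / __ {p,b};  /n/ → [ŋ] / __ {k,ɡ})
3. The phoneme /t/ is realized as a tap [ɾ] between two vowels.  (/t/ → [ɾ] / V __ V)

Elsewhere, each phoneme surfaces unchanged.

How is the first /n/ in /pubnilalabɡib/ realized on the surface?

[n]

/n/ (between /b/ and /i/) fails the environment for rule 2, so it stays [n].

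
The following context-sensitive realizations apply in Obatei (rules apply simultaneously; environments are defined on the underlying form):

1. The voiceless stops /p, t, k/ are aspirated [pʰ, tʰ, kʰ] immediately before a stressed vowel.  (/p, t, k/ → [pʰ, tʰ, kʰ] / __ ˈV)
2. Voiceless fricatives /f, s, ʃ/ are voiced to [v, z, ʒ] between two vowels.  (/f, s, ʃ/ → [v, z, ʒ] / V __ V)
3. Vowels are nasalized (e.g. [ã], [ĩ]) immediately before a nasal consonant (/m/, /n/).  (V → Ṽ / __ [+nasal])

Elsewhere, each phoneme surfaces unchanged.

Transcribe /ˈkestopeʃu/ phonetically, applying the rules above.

[ˈkʰestopeʒu]

/k/ — word-initial, immediately before a stressed vowel — surfaces as [kʰ] (rule 1).
/e/ (between /k/ and /s/): rule 3 targets it, but not before a nasal consonant → unchanged [e].
/s/ — between /e/ and /t/; rule 2 does not apply here → [s].
/t/ (between /s/ and /o/) fails the environment for rule 1, so it stays [t].
/o/ (between /t/ and /p/) fails the environment for rule 3, so it stays [o].
/p/ (between /o/ and /e/) is in the target of rule 1 but the environment (immediately before a stressed vowel) is not met → [p].
/e/ (between /p/ and /ʃ/) fails the environment for rule 3, so it stays [e].
/ʃ/ (between /e/ and /u/) occurs between two vowels → [ʒ] by rule 2.
/u/ (word-final) is in the target of rule 3 but the environment (before a nasal consonant) is not met → [u].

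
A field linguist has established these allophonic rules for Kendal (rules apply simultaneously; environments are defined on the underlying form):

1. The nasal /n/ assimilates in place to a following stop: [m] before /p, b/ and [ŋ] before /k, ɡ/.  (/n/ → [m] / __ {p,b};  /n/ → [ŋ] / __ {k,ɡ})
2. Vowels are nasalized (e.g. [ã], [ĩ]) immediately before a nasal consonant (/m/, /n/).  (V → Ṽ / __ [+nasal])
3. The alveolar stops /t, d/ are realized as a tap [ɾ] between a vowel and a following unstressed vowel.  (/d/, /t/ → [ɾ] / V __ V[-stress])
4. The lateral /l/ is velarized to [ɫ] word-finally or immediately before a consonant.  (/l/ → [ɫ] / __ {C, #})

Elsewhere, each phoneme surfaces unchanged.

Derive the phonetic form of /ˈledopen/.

/l/ — word-initial; rule 4 does not apply here → [l].
/e/ (between /l/ and /d/) fails the environment for rule 2, so it stays [e].
/d/ — between /e/ and /o/, between a vowel and a following unstressed vowel — surfaces as [ɾ] (rule 3).
/o/ — between /d/ and /p/; rule 2 does not apply here → [o].
/e/ — between /p/ and /n/, before a nasal consonant — surfaces as [ẽ] (rule 2).
/n/ (word-final): rule 1 targets it, but not before a labial or velar stop → unchanged [n].

[ˈleɾopẽn]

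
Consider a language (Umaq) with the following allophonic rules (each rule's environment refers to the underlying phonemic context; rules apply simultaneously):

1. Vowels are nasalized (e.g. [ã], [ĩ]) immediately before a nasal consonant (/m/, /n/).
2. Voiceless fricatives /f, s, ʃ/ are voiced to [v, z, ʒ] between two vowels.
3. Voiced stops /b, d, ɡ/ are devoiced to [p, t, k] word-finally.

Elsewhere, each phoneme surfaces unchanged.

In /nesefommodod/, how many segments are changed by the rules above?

4

Segments that undergo a rule: /s/ → [z] (rule 2); /f/ → [v] (rule 2); /o/ → [õ] (rule 1); /d/ → [t] (rule 3).
All other segments surface unchanged.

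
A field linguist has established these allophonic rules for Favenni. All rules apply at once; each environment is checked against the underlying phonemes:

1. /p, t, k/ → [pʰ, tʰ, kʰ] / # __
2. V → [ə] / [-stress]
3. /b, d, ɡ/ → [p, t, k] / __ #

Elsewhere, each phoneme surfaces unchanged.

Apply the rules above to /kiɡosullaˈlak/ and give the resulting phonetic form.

/k/ meets the environment for rule 1 (word-initially) → [kʰ].
/i/ meets the environment for rule 2 (in an unstressed syllable) → [ə].
/ɡ/ — between /i/ and /o/; rule 3 does not apply here → [ɡ].
/o/ (between /ɡ/ and /s/): in an unstressed syllable, so rule 2 applies → [ə].
/s/ — not in any rule's target class → [s].
/u/ — between /s/ and /l/, in an unstressed syllable — surfaces as [ə] (rule 2).
/l/ (between /u/ and /l/): no rule targets it → [l].
/l/ stays [l].
/a/ meets the environment for rule 2 (in an unstressed syllable) → [ə].
/l/ (between /a/ and /a/) is unaffected → [l].
/a/ (between /l/ and /k/) fails the environment for rule 2, so it stays [a].
/k/ (word-final): rule 1 targets it, but not word-initially → unchanged [k].

[kʰəɡəsəlləˈlak]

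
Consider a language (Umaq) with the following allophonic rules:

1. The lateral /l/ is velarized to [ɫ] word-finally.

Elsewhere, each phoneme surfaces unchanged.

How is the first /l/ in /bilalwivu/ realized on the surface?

/l/ (between /i/ and /a/) fails the environment for rule 1, so it stays [l].

[l]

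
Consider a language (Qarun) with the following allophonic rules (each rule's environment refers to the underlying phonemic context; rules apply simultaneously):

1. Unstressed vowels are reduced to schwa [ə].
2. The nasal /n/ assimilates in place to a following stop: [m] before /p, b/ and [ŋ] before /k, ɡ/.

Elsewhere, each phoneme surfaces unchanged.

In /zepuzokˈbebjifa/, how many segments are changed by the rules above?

5

Segments that undergo a rule: /e/ → [ə] (rule 1); /u/ → [ə] (rule 1); /o/ → [ə] (rule 1); /i/ → [ə] (rule 1); /a/ → [ə] (rule 1).
All other segments surface unchanged.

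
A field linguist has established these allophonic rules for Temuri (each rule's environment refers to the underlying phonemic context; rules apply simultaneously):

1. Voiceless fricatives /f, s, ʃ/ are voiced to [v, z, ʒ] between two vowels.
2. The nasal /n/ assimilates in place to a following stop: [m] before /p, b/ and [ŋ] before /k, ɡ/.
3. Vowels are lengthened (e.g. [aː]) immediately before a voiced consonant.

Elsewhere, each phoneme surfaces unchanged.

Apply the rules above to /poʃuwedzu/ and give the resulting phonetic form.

/p/ — not in any rule's target class → [p].
/o/ — between /p/ and /ʃ/; rule 3 does not apply here → [o].
/ʃ/ meets the environment for rule 1 (between two vowels) → [ʒ].
/u/ meets the environment for rule 3 (before a voiced consonant) → [uː].
/w/ (between /u/ and /e/) is unaffected → [w].
/e/ (between /w/ and /d/) occurs before a voiced consonant → [eː] by rule 3.
/d/ (between /e/ and /z/) is unaffected → [d].
/z/ — not in any rule's target class → [z].
/u/ (word-final): rule 3 targets it, but not before a voiced consonant → unchanged [u].

[poʒuːweːdzu]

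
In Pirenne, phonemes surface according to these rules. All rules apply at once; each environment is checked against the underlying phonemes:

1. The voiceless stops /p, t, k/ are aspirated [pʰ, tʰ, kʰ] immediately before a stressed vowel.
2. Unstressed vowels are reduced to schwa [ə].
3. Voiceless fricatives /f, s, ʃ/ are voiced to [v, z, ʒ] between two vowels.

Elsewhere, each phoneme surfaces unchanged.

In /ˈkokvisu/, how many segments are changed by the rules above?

4

Segments that undergo a rule: /k/ → [kʰ] (rule 1); /i/ → [ə] (rule 2); /s/ → [z] (rule 3); /u/ → [ə] (rule 2).
All other segments surface unchanged.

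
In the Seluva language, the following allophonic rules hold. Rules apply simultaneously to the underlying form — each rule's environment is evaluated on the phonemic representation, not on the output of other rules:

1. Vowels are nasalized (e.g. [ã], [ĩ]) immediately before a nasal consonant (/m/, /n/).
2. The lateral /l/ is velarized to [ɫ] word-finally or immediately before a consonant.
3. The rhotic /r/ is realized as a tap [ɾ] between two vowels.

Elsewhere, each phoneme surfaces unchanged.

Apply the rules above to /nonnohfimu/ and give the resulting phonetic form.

/n/ — not in any rule's target class → [n].
/o/ — between /n/ and /n/, before a nasal consonant — surfaces as [õ] (rule 1).
/n/ (between /o/ and /n/) is unaffected → [n].
/n/ stays [n].
/o/ — between /n/ and /h/; rule 1 does not apply here → [o].
/h/ (between /o/ and /f/): no rule targets it → [h].
/f/ (between /h/ and /i/) is unaffected → [f].
/i/ (between /f/ and /m/) occurs before a nasal consonant → [ĩ] by rule 1.
/m/ (between /i/ and /u/) is unaffected → [m].
/u/ (word-final) fails the environment for rule 1, so it stays [u].

[nõnnohfĩmu]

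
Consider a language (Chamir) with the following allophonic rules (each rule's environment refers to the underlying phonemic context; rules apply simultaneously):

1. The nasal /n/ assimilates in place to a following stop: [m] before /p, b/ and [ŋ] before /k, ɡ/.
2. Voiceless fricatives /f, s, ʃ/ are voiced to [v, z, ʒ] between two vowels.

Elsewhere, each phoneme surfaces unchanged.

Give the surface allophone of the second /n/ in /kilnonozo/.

[n]

/n/ (between /o/ and /o/) fails the environment for rule 1, so it stays [n].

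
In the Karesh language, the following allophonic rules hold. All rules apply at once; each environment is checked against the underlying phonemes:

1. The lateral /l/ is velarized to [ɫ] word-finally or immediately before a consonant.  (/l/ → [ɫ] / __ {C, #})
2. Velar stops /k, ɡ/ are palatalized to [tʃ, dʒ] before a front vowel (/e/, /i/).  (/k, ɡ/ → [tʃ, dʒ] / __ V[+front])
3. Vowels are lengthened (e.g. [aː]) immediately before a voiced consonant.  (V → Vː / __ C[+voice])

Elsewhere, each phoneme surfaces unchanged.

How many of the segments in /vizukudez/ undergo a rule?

Segments that undergo a rule: /i/ → [iː] (rule 3); /u/ → [uː] (rule 3); /e/ → [eː] (rule 3).
All other segments surface unchanged.

3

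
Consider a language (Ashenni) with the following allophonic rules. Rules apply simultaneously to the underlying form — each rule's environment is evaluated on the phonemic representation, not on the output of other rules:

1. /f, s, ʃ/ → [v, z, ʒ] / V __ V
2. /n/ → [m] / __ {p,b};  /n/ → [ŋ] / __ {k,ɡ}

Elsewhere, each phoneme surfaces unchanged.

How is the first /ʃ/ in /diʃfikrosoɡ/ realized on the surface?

[ʃ]

/ʃ/ (between /i/ and /f/) is in the target of rule 1 but the environment (between two vowels) is not met → [ʃ].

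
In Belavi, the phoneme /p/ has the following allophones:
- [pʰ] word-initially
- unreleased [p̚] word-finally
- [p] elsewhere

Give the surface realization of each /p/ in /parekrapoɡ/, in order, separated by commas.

[pʰ], [p]

Occurrence 1 (position 1): word-initially → [pʰ].
Occurrence 2 (position 8): no conditioning environment matches → elsewhere allophone [p].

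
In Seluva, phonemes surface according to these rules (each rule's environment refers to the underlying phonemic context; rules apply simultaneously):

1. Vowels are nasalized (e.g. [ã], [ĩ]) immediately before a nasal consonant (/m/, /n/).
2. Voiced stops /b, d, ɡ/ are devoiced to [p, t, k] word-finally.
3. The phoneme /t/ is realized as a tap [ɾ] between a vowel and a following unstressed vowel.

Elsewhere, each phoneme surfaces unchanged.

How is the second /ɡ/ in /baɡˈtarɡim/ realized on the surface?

[ɡ]

/ɡ/ — between /r/ and /i/; rule 2 does not apply here → [ɡ].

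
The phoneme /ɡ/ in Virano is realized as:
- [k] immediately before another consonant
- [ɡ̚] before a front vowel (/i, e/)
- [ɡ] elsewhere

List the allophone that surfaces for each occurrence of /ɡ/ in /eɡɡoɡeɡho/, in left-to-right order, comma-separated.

Occurrence 1 (position 2): immediately before another consonant → [k].
Occurrence 2 (position 3): no conditioning environment matches → elsewhere allophone [ɡ].
Occurrence 3 (position 5): before a front vowel (/i, e/) → [ɡ̚].
Occurrence 4 (position 7): immediately before another consonant → [k].

[k], [ɡ], [ɡ̚], [k]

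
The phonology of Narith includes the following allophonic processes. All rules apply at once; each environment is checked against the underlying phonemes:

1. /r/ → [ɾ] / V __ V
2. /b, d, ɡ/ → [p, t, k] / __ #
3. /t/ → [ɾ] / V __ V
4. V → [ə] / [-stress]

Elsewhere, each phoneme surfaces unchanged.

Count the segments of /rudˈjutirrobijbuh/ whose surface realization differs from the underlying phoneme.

6

Segments that undergo a rule: /u/ → [ə] (rule 4); /t/ → [ɾ] (rule 3); /i/ → [ə] (rule 4); /o/ → [ə] (rule 4); /i/ → [ə] (rule 4); /u/ → [ə] (rule 4).
All other segments surface unchanged.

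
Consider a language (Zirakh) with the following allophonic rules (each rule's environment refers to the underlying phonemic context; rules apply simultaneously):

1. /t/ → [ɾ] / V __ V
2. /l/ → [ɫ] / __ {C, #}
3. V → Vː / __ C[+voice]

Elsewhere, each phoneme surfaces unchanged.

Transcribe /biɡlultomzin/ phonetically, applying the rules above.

/b/ (word-initial): no rule targets it → [b].
/i/ meets the environment for rule 3 (before a voiced consonant) → [iː].
/ɡ/ (between /i/ and /l/): no rule targets it → [ɡ].
/l/ — between /ɡ/ and /u/; rule 2 does not apply here → [l].
/u/ (between /l/ and /l/): before a voiced consonant, so rule 3 applies → [uː].
/l/ (between /u/ and /t/): word-finally or immediately before a consonant, so rule 2 applies → [ɫ].
/t/ — between /l/ and /o/; rule 1 does not apply here → [t].
/o/ meets the environment for rule 3 (before a voiced consonant) → [oː].
/m/ (between /o/ and /z/) is unaffected → [m].
/z/ (between /m/ and /i/) is unaffected → [z].
/i/ — between /z/ and /n/, before a voiced consonant — surfaces as [iː] (rule 3).
/n/ (word-final): no rule targets it → [n].

[biːɡluːɫtoːmziːn]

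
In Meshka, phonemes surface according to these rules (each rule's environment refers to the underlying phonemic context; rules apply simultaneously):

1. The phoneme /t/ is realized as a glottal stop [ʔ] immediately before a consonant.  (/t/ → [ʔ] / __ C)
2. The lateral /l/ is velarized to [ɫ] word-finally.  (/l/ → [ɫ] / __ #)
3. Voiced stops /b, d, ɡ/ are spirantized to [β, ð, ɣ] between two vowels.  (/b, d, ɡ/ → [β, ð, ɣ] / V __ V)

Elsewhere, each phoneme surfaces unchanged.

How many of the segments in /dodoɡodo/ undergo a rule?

Segments that undergo a rule: /d/ → [ð] (rule 3); /ɡ/ → [ɣ] (rule 3); /d/ → [ð] (rule 3).
All other segments surface unchanged.

3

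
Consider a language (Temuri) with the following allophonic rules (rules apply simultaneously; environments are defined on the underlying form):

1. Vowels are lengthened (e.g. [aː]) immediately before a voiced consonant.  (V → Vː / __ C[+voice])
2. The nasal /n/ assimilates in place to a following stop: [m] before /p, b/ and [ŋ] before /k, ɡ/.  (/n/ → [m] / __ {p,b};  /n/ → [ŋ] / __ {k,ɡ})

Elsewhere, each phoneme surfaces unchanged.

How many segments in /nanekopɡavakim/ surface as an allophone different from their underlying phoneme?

Segments that undergo a rule: /a/ → [aː] (rule 1); /a/ → [aː] (rule 1); /i/ → [iː] (rule 1).
All other segments surface unchanged.

3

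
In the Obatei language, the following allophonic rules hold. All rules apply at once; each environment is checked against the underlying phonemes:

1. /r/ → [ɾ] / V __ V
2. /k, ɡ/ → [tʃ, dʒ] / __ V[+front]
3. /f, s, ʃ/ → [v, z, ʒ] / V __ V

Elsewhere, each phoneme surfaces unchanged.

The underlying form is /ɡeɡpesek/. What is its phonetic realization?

/ɡ/ (word-initial): before a front vowel, so rule 2 applies → [dʒ].
/e/ (between /ɡ/ and /ɡ/): no rule targets it → [e].
/ɡ/ (between /e/ and /p/) fails the environment for rule 2, so it stays [ɡ].
/p/ — not in any rule's target class → [p].
/e/ stays [e].
/s/ meets the environment for rule 3 (between two vowels) → [z].
/e/ — not in any rule's target class → [e].
/k/ (word-final) fails the environment for rule 2, so it stays [k].

[dʒeɡpezek]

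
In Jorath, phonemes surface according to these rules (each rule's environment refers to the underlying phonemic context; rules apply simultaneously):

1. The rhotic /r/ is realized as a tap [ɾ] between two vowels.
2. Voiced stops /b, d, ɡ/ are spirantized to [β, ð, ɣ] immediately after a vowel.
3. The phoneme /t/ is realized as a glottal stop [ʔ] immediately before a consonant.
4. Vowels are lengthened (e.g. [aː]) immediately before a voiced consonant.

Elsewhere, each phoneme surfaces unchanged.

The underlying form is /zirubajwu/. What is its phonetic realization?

[ziːɾuːβaːjwu]

/i/ (between /z/ and /r/) occurs before a voiced consonant → [iː] by rule 4.
Rule 1 applies to /r/ (between /i/ and /u/: between two vowels) → [ɾ].
/u/ (between /r/ and /b/): before a voiced consonant, so rule 4 applies → [uː].
/b/ (between /u/ and /a/): immediately after a vowel, so rule 2 applies → [β].
/a/ (between /b/ and /j/): before a voiced consonant, so rule 4 applies → [aː].
/u/ (word-final) is in the target of rule 4 but the environment (before a voiced consonant) is not met → [u].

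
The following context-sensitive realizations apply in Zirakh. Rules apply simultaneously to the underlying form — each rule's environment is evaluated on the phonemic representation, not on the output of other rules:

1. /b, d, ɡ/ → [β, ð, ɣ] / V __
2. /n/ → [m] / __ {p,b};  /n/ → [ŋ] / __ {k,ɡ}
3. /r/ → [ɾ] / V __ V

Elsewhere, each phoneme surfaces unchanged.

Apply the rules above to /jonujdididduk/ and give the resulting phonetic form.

/n/ (between /o/ and /u/) fails the environment for rule 2, so it stays [n].
/d/ (between /j/ and /i/) is in the target of rule 1 but the environment (immediately after a vowel) is not met → [d].
/d/ — between /i/ and /i/, immediately after a vowel — surfaces as [ð] (rule 1).
/d/ — between /i/ and /d/, immediately after a vowel — surfaces as [ð] (rule 1).
/d/ (between /d/ and /u/) is in the target of rule 1 but the environment (immediately after a vowel) is not met → [d].

[jonujdiðiðduk]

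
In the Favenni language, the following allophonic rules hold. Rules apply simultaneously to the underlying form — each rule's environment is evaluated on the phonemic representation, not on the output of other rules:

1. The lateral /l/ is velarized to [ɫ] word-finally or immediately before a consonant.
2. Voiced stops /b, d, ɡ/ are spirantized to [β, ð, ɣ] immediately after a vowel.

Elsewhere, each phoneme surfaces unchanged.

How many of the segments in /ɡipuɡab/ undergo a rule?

2

Segments that undergo a rule: /ɡ/ → [ɣ] (rule 2); /b/ → [β] (rule 2).
All other segments surface unchanged.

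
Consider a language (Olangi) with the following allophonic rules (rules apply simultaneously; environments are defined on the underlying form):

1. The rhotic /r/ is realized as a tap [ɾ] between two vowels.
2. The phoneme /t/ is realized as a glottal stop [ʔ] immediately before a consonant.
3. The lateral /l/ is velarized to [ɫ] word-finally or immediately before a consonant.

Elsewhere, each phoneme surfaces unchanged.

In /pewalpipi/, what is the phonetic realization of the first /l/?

[ɫ]

/l/ meets the environment for rule 3 (word-finally or immediately before a consonant) → [ɫ].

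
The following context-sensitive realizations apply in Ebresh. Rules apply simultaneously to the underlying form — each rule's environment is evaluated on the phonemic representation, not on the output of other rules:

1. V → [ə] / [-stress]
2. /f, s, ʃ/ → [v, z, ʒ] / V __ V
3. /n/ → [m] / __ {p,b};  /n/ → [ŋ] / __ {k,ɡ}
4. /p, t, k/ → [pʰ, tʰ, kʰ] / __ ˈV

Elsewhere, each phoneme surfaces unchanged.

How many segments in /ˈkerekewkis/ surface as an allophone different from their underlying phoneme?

Segments that undergo a rule: /k/ → [kʰ] (rule 4); /e/ → [ə] (rule 1); /e/ → [ə] (rule 1); /i/ → [ə] (rule 1).
All other segments surface unchanged.

4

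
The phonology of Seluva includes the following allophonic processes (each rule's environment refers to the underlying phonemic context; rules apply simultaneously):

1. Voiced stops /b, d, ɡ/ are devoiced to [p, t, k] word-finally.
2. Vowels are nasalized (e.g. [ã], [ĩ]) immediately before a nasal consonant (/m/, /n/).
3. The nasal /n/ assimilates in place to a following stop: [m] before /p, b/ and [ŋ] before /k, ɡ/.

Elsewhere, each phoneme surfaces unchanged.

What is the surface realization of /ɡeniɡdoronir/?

/ɡ/ (word-initial): rule 1 targets it, but not word-finally → unchanged [ɡ].
/e/ — between /ɡ/ and /n/, before a nasal consonant — surfaces as [ẽ] (rule 2).
/n/ — between /e/ and /i/; rule 3 does not apply here → [n].
/i/ — between /n/ and /ɡ/; rule 2 does not apply here → [i].
/ɡ/ — between /i/ and /d/; rule 1 does not apply here → [ɡ].
/d/ (between /ɡ/ and /o/): rule 1 targets it, but not word-finally → unchanged [d].
/o/ — between /d/ and /r/; rule 2 does not apply here → [o].
/r/ (between /o/ and /o/) is unaffected → [r].
/o/ meets the environment for rule 2 (before a nasal consonant) → [õ].
/n/ (between /o/ and /i/): rule 3 targets it, but not before a labial or velar stop → unchanged [n].
/i/ (between /n/ and /r/) fails the environment for rule 2, so it stays [i].
/r/ stays [r].

[ɡẽniɡdorõnir]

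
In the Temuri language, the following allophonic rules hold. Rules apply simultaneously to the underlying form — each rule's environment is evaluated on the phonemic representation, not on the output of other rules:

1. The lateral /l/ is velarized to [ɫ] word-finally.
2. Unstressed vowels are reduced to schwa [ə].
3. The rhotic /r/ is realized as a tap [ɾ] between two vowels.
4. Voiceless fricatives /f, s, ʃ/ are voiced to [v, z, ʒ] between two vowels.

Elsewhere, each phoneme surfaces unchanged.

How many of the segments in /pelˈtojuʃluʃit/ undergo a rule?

5

Segments that undergo a rule: /e/ → [ə] (rule 2); /u/ → [ə] (rule 2); /u/ → [ə] (rule 2); /ʃ/ → [ʒ] (rule 4); /i/ → [ə] (rule 2).
All other segments surface unchanged.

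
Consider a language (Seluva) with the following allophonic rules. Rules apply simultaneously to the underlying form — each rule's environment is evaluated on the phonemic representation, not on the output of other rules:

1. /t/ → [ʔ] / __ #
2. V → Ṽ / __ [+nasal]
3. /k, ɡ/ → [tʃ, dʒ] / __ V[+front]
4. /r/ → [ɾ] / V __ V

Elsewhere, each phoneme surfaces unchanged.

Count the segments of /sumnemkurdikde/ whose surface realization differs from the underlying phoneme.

2

Segments that undergo a rule: /u/ → [ũ] (rule 2); /e/ → [ẽ] (rule 2).
All other segments surface unchanged.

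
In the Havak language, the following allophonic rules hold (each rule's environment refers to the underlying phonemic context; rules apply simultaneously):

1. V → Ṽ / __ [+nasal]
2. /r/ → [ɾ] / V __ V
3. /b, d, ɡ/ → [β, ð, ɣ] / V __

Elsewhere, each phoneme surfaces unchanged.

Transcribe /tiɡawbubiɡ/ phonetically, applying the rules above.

/t/ stays [t].
/i/ (between /t/ and /ɡ/) is in the target of rule 1 but the environment (before a nasal consonant) is not met → [i].
/ɡ/ meets the environment for rule 3 (immediately after a vowel) → [ɣ].
/a/ (between /ɡ/ and /w/) fails the environment for rule 1, so it stays [a].
/w/ (between /a/ and /b/): no rule targets it → [w].
/b/ (between /w/ and /u/) fails the environment for rule 3, so it stays [b].
/u/ (between /b/ and /b/) is in the target of rule 1 but the environment (before a nasal consonant) is not met → [u].
/b/ (between /u/ and /i/) occurs immediately after a vowel → [β] by rule 3.
/i/ — between /b/ and /ɡ/; rule 1 does not apply here → [i].
/ɡ/ (word-final): immediately after a vowel, so rule 3 applies → [ɣ].

[tiɣawbuβiɣ]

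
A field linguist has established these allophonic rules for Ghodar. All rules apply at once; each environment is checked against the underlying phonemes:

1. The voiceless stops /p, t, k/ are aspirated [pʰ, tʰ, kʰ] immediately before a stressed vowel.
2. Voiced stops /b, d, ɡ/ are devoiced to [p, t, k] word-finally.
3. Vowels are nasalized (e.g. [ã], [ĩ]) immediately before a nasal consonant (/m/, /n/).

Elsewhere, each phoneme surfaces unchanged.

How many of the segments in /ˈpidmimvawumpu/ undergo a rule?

3

Segments that undergo a rule: /p/ → [pʰ] (rule 1); /i/ → [ĩ] (rule 3); /u/ → [ũ] (rule 3).
All other segments surface unchanged.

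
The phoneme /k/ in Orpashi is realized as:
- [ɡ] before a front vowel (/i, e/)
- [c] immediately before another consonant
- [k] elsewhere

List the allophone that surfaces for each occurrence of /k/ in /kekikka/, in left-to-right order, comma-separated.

Occurrence 1 (position 1): before a front vowel (/i, e/) → [ɡ].
Occurrence 2 (position 3): before a front vowel (/i, e/) → [ɡ].
Occurrence 3 (position 5): immediately before another consonant → [c].
Occurrence 4 (position 6): no conditioning environment matches → elsewhere allophone [k].

[ɡ], [ɡ], [c], [k]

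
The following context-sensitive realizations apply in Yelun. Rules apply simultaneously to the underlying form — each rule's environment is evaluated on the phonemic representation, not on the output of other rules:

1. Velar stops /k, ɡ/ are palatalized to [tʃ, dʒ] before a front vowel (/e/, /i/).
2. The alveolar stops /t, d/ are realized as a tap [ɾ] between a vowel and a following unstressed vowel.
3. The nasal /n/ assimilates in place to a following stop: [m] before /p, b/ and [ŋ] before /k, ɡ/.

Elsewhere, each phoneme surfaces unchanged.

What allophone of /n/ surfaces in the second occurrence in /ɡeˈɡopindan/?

/n/ — word-final; rule 3 does not apply here → [n].

[n]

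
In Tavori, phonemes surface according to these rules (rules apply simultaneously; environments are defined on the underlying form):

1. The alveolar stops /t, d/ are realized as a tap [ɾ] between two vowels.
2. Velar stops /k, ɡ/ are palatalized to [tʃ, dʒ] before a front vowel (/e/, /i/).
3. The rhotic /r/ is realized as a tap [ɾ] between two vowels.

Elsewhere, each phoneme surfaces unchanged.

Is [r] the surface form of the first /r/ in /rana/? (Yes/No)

Yes

/r/ (word-initial): rule 3 targets it, but not between two vowels → unchanged [r].
The actual realization is [r], which matches [r].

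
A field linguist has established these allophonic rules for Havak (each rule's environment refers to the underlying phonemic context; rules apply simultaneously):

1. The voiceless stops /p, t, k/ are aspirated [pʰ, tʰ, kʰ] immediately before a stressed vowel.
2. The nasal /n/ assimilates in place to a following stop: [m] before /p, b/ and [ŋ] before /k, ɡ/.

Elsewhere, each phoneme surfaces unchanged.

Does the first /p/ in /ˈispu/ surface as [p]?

/p/ (between /s/ and /u/): rule 1 targets it, but not immediately before a stressed vowel → unchanged [p].
The actual realization is [p], which matches [p].

Yes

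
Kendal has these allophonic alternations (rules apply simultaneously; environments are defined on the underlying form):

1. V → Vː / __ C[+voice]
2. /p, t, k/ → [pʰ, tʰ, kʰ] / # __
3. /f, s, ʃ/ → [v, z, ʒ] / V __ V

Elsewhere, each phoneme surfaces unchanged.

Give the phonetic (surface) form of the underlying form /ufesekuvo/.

[uvezekuːvo]

/u/ (word-initial) fails the environment for rule 1, so it stays [u].
Rule 3 applies to /f/ (between /u/ and /e/: between two vowels) → [v].
/e/ (between /f/ and /s/) is in the target of rule 1 but the environment (before a voiced consonant) is not met → [e].
/s/ meets the environment for rule 3 (between two vowels) → [z].
/e/ (between /s/ and /k/) is in the target of rule 1 but the environment (before a voiced consonant) is not met → [e].
/k/ (between /e/ and /u/): rule 2 targets it, but not word-initially → unchanged [k].
Rule 1 applies to /u/ (between /k/ and /v/: before a voiced consonant) → [uː].
/v/ (between /u/ and /o/) is unaffected → [v].
/o/ (word-final) is in the target of rule 1 but the environment (before a voiced consonant) is not met → [o].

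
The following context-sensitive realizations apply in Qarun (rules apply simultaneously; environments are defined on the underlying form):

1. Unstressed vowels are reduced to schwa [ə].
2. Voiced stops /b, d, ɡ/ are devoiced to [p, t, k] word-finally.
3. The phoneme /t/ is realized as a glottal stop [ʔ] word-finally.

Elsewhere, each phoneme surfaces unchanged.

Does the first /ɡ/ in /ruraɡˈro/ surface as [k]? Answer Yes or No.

No

/ɡ/ — between /a/ and /r/; rule 2 does not apply here → [ɡ].
The actual realization is [ɡ], not [k].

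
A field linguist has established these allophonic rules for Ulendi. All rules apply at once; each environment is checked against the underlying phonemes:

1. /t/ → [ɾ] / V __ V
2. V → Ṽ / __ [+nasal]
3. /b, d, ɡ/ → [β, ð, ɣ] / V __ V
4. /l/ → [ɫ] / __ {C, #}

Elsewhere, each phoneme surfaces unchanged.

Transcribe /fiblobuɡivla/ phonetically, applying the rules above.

[fibloβuɣivla]

/f/ (word-initial): no rule targets it → [f].
/i/ (between /f/ and /b/): rule 2 targets it, but not before a nasal consonant → unchanged [i].
/b/ — between /i/ and /l/; rule 3 does not apply here → [b].
/l/ — between /b/ and /o/; rule 4 does not apply here → [l].
/o/ — between /l/ and /b/; rule 2 does not apply here → [o].
/b/ (between /o/ and /u/): between two vowels, so rule 3 applies → [β].
/u/ — between /b/ and /ɡ/; rule 2 does not apply here → [u].
/ɡ/ meets the environment for rule 3 (between two vowels) → [ɣ].
/i/ (between /ɡ/ and /v/) is in the target of rule 2 but the environment (before a nasal consonant) is not met → [i].
/v/ stays [v].
/l/ (between /v/ and /a/): rule 4 targets it, but not word-finally or immediately before a consonant → unchanged [l].
/a/ (word-final) is in the target of rule 2 but the environment (before a nasal consonant) is not met → [a].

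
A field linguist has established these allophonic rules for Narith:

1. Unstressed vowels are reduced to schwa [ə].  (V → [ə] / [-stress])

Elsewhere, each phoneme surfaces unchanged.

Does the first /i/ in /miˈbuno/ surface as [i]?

No

/i/ (between /m/ and /b/): in an unstressed syllable, so rule 1 applies → [ə].
The actual realization is [ə], not [i].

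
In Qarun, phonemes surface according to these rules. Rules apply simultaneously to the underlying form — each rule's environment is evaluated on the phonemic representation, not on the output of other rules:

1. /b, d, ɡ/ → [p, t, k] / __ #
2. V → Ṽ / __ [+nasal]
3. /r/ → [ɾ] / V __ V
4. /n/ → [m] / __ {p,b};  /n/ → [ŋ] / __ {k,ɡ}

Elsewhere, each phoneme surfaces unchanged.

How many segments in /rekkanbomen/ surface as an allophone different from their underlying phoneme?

Segments that undergo a rule: /a/ → [ã] (rule 2); /n/ → [m] (rule 4); /o/ → [õ] (rule 2); /e/ → [ẽ] (rule 2).
All other segments surface unchanged.

4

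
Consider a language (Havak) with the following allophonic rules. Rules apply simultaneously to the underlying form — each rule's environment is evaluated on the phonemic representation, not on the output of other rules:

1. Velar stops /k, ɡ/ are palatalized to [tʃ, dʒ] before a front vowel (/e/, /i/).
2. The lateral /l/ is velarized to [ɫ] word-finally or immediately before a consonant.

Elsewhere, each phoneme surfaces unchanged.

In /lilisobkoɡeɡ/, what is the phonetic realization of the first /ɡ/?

/ɡ/ (between /o/ and /e/) occurs before a front vowel → [dʒ] by rule 1.

[dʒ]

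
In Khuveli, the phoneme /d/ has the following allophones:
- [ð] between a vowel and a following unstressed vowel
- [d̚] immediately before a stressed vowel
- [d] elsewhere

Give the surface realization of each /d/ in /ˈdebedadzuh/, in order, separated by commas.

[d̚], [ð], [d]

Occurrence 1 (position 1): immediately before a stressed vowel → [d̚].
Occurrence 2 (position 5): between a vowel and a following unstressed vowel → [ð].
Occurrence 3 (position 7): no conditioning environment matches → elsewhere allophone [d].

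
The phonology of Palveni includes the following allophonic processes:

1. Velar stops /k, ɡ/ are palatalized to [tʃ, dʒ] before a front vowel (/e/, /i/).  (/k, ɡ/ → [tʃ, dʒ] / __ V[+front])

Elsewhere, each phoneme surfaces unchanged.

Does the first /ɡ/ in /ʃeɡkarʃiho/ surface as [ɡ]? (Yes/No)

Yes

/ɡ/ — between /e/ and /k/; rule 1 does not apply here → [ɡ].
The actual realization is [ɡ], which matches [ɡ].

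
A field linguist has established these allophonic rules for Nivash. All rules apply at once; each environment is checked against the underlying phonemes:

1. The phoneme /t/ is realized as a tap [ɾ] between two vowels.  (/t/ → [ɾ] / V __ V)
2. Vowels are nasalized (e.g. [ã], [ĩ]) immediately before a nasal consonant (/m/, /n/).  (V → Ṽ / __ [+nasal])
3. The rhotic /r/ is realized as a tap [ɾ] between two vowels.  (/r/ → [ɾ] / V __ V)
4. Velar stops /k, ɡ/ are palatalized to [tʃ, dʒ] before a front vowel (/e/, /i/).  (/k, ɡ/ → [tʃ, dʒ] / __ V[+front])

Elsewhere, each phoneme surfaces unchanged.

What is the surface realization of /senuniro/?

/e/ — between /s/ and /n/, before a nasal consonant — surfaces as [ẽ] (rule 2).
/u/ (between /n/ and /n/): before a nasal consonant, so rule 2 applies → [ũ].
/i/ (between /n/ and /r/) fails the environment for rule 2, so it stays [i].
Rule 3 applies to /r/ (between /i/ and /o/: between two vowels) → [ɾ].
/o/ (word-final) is in the target of rule 2 but the environment (before a nasal consonant) is not met → [o].

[sẽnũniɾo]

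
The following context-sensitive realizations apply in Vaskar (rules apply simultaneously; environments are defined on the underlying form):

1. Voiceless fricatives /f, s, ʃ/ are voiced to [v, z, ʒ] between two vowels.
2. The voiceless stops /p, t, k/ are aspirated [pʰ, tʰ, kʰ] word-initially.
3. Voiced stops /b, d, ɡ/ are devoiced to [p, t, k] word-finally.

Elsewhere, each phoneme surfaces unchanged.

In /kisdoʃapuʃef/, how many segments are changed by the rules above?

Segments that undergo a rule: /k/ → [kʰ] (rule 2); /ʃ/ → [ʒ] (rule 1); /ʃ/ → [ʒ] (rule 1).
All other segments surface unchanged.

3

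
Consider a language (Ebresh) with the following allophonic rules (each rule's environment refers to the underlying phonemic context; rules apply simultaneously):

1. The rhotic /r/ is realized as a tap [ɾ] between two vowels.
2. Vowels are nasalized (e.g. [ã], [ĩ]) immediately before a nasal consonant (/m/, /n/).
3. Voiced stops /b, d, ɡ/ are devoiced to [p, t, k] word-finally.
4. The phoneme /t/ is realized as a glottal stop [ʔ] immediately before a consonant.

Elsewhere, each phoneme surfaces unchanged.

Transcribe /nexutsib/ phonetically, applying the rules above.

[nexuʔsip]

/n/ (word-initial): no rule targets it → [n].
/e/ (between /n/ and /x/) is in the target of rule 2 but the environment (before a nasal consonant) is not met → [e].
/x/ (between /e/ and /u/) is unaffected → [x].
/u/ (between /x/ and /t/) is in the target of rule 2 but the environment (before a nasal consonant) is not met → [u].
/t/ — between /u/ and /s/, immediately before a consonant — surfaces as [ʔ] (rule 4).
/s/ stays [s].
/i/ (between /s/ and /b/) fails the environment for rule 2, so it stays [i].
/b/ — word-final, word-finally — surfaces as [p] (rule 3).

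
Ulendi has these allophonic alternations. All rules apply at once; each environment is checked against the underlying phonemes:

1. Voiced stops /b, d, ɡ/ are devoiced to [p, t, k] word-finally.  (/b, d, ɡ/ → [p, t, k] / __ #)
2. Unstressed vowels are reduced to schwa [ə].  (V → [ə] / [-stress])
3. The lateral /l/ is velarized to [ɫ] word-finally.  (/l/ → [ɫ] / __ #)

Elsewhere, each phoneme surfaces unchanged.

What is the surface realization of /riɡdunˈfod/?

[rəɡdənˈfot]

/r/ (word-initial) is unaffected → [r].
/i/ (between /r/ and /ɡ/) occurs in an unstressed syllable → [ə] by rule 2.
/ɡ/ (between /i/ and /d/): rule 1 targets it, but not word-finally → unchanged [ɡ].
/d/ — between /ɡ/ and /u/; rule 1 does not apply here → [d].
/u/ — between /d/ and /n/, in an unstressed syllable — surfaces as [ə] (rule 2).
/n/ (between /u/ and /f/) is unaffected → [n].
/f/ (between /n/ and /o/) is unaffected → [f].
/o/ (between /f/ and /d/): rule 2 targets it, but not in an unstressed syllable → unchanged [o].
/d/ (word-final): word-finally, so rule 1 applies → [t].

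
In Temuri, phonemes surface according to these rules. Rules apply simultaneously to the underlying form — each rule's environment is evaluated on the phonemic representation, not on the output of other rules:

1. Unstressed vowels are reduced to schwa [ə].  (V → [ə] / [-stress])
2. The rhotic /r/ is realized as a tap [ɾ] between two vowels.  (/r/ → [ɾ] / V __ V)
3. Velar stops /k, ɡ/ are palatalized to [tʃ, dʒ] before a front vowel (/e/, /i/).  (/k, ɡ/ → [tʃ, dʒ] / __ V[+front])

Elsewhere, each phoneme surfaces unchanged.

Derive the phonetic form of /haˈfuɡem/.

/a/ — between /h/ and /f/, in an unstressed syllable — surfaces as [ə] (rule 1).
/u/ (between /f/ and /ɡ/) fails the environment for rule 1, so it stays [u].
/ɡ/ (between /u/ and /e/): before a front vowel, so rule 3 applies → [dʒ].
/e/ (between /ɡ/ and /m/) occurs in an unstressed syllable → [ə] by rule 1.

[həˈfudʒəm]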